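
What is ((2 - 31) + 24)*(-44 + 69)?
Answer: -125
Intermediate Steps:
((2 - 31) + 24)*(-44 + 69) = (-29 + 24)*25 = -5*25 = -125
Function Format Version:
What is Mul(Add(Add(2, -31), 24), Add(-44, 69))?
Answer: -125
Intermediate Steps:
Mul(Add(Add(2, -31), 24), Add(-44, 69)) = Mul(Add(-29, 24), 25) = Mul(-5, 25) = -125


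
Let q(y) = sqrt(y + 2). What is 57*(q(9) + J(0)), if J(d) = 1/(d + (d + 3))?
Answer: 19 + 57*sqrt(11) ≈ 208.05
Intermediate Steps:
q(y) = sqrt(2 + y)
J(d) = 1/(3 + 2*d) (J(d) = 1/(d + (3 + d)) = 1/(3 + 2*d))
57*(q(9) + J(0)) = 57*(sqrt(2 + 9) + 1/(3 + 2*0)) = 57*(sqrt(11) + 1/(3 + 0)) = 57*(sqrt(11) + 1/3) = 57*(1/3 + sqrt(11)) = 19 + 57*sqrt(11)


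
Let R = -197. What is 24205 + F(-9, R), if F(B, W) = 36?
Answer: 24241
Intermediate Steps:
24205 + F(-9, R) = 24205 + 36 = 24241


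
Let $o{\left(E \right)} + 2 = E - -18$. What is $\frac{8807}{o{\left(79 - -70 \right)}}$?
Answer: $\frac{8807}{165} \approx 53.376$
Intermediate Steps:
$o{\left(E \right)} = 16 + E$ ($o{\left(E \right)} = -2 + \left(E - -18\right) = -2 + \left(E + 18\right) = -2 + \left(18 + E\right) = 16 + E$)
$\frac{8807}{o{\left(79 - -70 \right)}} = \frac{8807}{16 + \left(79 - -70\right)} = \frac{8807}{16 + \left(79 + 70\right)} = \frac{8807}{16 + 149} = \frac{8807}{165}$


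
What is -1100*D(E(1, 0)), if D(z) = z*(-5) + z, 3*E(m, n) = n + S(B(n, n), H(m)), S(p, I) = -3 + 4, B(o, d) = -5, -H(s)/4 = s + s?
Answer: 4400/3 ≈ 1466.7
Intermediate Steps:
H(s) = -8*s (H(s) = -4*(s + s) = -8*s)
S(p, I) = 1
E(m, n) = 1/3 + n/3 (E(m, n) = (n + 1)/3 = (1 + n)/3 = 1/3 + n/3)
D(z) = -4*z (D(z) = -5*z + z = -4*z)
-1100*D(E(1, 0)) = -(-4400)*(1/3 + (1/3)*0) = -(-4400)*(1/3 + 0) = -(-4400)/3 = -1100*(-4/3) = 4400/3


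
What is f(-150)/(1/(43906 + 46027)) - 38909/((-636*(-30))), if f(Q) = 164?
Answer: 281411110051/19080 ≈ 1.4749e+7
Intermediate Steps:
f(-150)/(1/(43906 + 46027)) - 38909/((-636*(-30))) = 164/(1/(43906 + 46027)) - 38909/((-636*(-30))) = 164/(1/89933) - 38909/19080 = 164/(1/89933) - 38909*1/19080 = 164*89933 - 38909/19080 = 14749012 - 38909/19080 = 281411110051/19080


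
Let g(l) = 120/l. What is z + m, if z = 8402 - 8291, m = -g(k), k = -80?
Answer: 225/2 ≈ 112.50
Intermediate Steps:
m = 3/2 (m = -120/(-80) = -120*(-1)/80 = -1*(-3/2) = 3/2 ≈ 1.5000)
z = 111
z + m = 111 + 3/2 = 225/2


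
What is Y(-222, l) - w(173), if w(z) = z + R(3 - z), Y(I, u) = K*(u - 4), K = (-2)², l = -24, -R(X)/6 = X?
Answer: -1305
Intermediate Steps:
R(X) = -6*X
K = 4
Y(I, u) = -16 + 4*u (Y(I, u) = 4*(u - 4) = 4*(-4 + u) = -16 + 4*u)
w(z) = -18 + 7*z (w(z) = z - 6*(3 - z) = z + (-18 + 6*z) = -18 + 7*z)
Y(-222, l) - w(173) = (-16 + 4*(-24)) - (-18 + 7*173) = (-16 - 96) - (-18 + 1211) = -112 - 1*1193 = -112 - 1193 = -1305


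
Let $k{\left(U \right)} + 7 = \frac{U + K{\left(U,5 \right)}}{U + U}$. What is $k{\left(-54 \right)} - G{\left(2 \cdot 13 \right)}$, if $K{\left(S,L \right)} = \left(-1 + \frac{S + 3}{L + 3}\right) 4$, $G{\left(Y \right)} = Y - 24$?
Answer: $- \frac{1777}{216} \approx -8.2269$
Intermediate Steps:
$G{\left(Y \right)} = -24 + Y$
$K{\left(S,L \right)} = -4 + \frac{4 \left(3 + S\right)}{3 + L}$ ($K{\left(S,L \right)} = \left(-1 + \frac{3 + S}{3 + L}\right) 4 = -4 + \frac{4 \left(3 + S\right)}{3 + L}$)
$k{\left(U \right)} = -7 + \frac{- \frac{5}{2} + \frac{3 U}{2}}{2 U}$ ($k{\left(U \right)} = -7 + \frac{U + \frac{4 \left(U - 5\right)}{3 + 5}}{U + U} = -7 + \frac{U + \frac{4 \left(U - 5\right)}{8}}{2 U} = -7 + \left(U + 4 \cdot \frac{1}{8} \left(-5 + U\right)\right) \frac{1}{2 U} = -7 + \left(U + \left(- \frac{5}{2} + \frac{U}{2}\right)\right) \frac{1}{2 U} = -7 + \left(- \frac{5}{2} + \frac{3 U}{2}\right) \frac{1}{2 U} = -7 + \frac{- \frac{5}{2} + \frac{3 U}{2}}{2 U}$)
$k{\left(-54 \right)} - G{\left(2 \cdot 13 \right)} = \frac{5 \left(-1 - -270\right)}{4 \left(-54\right)} - \left(-24 + 2 \cdot 13\right) = \frac{5}{4} \left(- \frac{1}{54}\right) \left(-1 + 270\right) - \left(-24 + 26\right) = \frac{5}{4} \left(- \frac{1}{54}\right) 269 - 2 = - \frac{1345}{216} - 2 = - \frac{1777}{216}$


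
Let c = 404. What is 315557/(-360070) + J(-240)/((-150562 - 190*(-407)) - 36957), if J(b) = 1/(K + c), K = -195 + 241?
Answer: -782345499146/892704447675 ≈ -0.87638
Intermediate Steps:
K = 46
J(b) = 1/450 (J(b) = 1/(46 + 404) = 1/450)
315557/(-360070) + J(-240)/((-150562 - 190*(-407)) - 36957) = 315557/(-360070) + 1/(450*((-150562 - 190*(-407)) - 36957)) = 315557*(-1/360070) + 1/(450*((-150562 + 77330) - 36957)) = -315557/360070 + 1/(450*(-73232 - 36957)) = -315557/360070 + (1/450)/(-110189) = -315557/360070 + (1/450)*(-1/110189) = -315557/360070 - 1/49585050 = -782345499146/892704447675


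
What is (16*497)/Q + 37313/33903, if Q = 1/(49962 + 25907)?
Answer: 20454028731377/33903 ≈ 6.0331e+8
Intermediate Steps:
Q = 1/75869 ≈ 1.3181e-5
(16*497)/Q + 37313/33903 = (16*497)/(1/75869) + 37313/33903 = 7952*75869 + 37313*(1/33903) = 603310288 + 37313/33903 = 20454028731377/33903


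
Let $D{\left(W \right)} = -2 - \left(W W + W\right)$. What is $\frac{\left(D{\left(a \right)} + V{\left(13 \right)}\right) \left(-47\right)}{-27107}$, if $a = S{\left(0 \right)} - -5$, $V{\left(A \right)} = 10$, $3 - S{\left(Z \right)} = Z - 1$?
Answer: $- \frac{3854}{27107} \approx -0.14218$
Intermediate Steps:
$S{\left(Z \right)} = 4 - Z$ ($S{\left(Z \right)} = 3 - \left(Z - 1\right) = 3 - \left(-1 + Z\right) = 4 - Z$)
$a = 9$ ($a = \left(4 - 0\right) - -5 = \left(4 + 0\right) + 5 = 4 + 5 = 9$)
$D{\left(W \right)} = -2 - W - W^{2}$ ($D{\left(W \right)} = -2 - \left(W^{2} + W\right) = -2 - \left(W + W^{2}\right) = -2 - W - W^{2}$)
$\frac{\left(D{\left(a \right)} + V{\left(13 \right)}\right) \left(-47\right)}{-27107} = \frac{\left(\left(-2 - 9 - 9^{2}\right) + 10\right) \left(-47\right)}{-27107} = \left(\left(-2 - 9 - 81\right) + 10\right) \left(-47\right) \left(- \frac{1}{27107}\right) = \left(-92 + 10\right) \left(-47\right) \left(- \frac{1}{27107}\right) = \left(-82\right) \left(-47\right) \left(- \frac{1}{27107}\right) = 3854 \left(- \frac{1}{27107}\right) = - \frac{3854}{27107}$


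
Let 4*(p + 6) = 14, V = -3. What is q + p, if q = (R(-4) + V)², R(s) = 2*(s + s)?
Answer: 717/2 ≈ 358.50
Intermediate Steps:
p = -5/2 (p = -6 + (¼)*14 = -6 + 7/2 = -5/2 ≈ -2.5000)
R(s) = 4*s (R(s) = 2*(2*s) = 4*s)
q = 361 (q = (4*(-4) - 3)² = (-16 - 3)² = (-19)² = 361)
q + p = 361 - 5/2 = 717/2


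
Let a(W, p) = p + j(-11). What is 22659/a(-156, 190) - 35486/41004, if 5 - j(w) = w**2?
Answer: 115810459/379287 ≈ 305.34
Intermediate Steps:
j(w) = 5 - w**2
a(W, p) = -116 + p (a(W, p) = p + (5 - 1*(-11)**2) = p + (5 - 1*121) = p + (5 - 121) = p - 116 = -116 + p)
22659/a(-156, 190) - 35486/41004 = 22659/(-116 + 190) - 35486/41004 = 22659/74 - 35486*1/41004 = 22659*(1/74) - 17743/20502 = 22659/74 - 17743/20502 = 115810459/379287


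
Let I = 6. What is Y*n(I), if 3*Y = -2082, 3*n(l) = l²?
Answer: -8328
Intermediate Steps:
n(l) = l²/3
Y = -694 (Y = (⅓)*(-2082) = -694)
Y*n(I) = -694*6²/3 = -694*36/3 = -694*12 = -8328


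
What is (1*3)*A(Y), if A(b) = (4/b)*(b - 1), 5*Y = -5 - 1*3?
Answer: 39/2 ≈ 19.500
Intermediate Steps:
Y = -8/5 (Y = (-5 - 1*3)/5 = (-5 - 3)/5 = (1/5)*(-8) = -8/5 ≈ -1.6000)
A(b) = 4*(-1 + b)/b (A(b) = (4/b)*(-1 + b) = 4*(-1 + b)/b)
(1*3)*A(Y) = (1*3)*(4 - 4/(-8/5)) = 3*(4 - 4*(-5/8)) = 3*(4 + 5/2) = 3*(13/2) = 39/2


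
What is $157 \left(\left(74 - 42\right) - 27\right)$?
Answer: $785$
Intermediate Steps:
$157 \left(\left(74 - 42\right) - 27\right) = 157 \left(32 - 27\right) = 157 \cdot 5 = 785$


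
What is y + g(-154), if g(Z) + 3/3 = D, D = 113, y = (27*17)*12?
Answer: 5620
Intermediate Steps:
y = 5508 (y = 459*12 = 5508)
g(Z) = 112 (g(Z) = -1 + 113 = 112)
y + g(-154) = 5508 + 112 = 5620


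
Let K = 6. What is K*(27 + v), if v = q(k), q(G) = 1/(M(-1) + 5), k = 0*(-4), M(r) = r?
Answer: 327/2 ≈ 163.50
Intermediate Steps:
k = 0
q(G) = ¼ (q(G) = 1/(-1 + 5) = 1/4 = ¼)
v = ¼ ≈ 0.25000
K*(27 + v) = 6*(27 + ¼) = 6*(109/4) = 327/2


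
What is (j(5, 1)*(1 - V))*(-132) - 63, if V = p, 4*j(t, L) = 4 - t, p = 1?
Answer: -63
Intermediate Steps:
j(t, L) = 1 - t/4 (j(t, L) = (4 - t)/4 = 1 - t/4)
V = 1
(j(5, 1)*(1 - V))*(-132) - 63 = ((1 - ¼*5)*(1 - 1*1))*(-132) - 63 = ((1 - 5/4)*(1 - 1))*(-132) - 63 = -¼*0*(-132) - 63 = 0*(-132) - 63 = 0 - 63 = -63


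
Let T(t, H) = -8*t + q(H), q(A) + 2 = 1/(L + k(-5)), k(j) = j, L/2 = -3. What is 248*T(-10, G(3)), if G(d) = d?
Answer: 212536/11 ≈ 19321.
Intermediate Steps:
L = -6 (L = 2*(-3) = -6)
q(A) = -23/11 (q(A) = -2 + 1/(-6 - 5) = -2 + 1/(-11) = -2 - 1/11 = -23/11)
T(t, H) = -23/11 - 8*t (T(t, H) = -8*t - 23/11 = -23/11 - 8*t)
248*T(-10, G(3)) = 248*(-23/11 - 8*(-10)) = 248*(-23/11 + 80) = 248*(857/11) = 212536/11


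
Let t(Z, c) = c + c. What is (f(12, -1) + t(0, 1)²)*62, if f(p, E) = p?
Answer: 992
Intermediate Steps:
t(Z, c) = 2*c
(f(12, -1) + t(0, 1)²)*62 = (12 + (2*1)²)*62 = (12 + 2²)*62 = (12 + 4)*62 = 16*62 = 992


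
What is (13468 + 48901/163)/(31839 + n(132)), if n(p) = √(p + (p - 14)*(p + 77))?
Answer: 71452606215/165232631701 - 15709295*√506/165232631701 ≈ 0.43030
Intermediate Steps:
n(p) = √(p + (-14 + p)*(77 + p))
(13468 + 48901/163)/(31839 + n(132)) = (13468 + 48901/163)/(31839 + √(-1078 + 132² + 64*132)) = (13468 + 48901*(1/163))/(31839 + √(-1078 + 17424 + 8448)) = (13468 + 48901/163)/(31839 + √24794) = 2244185/(163*(31839 + 7*√506))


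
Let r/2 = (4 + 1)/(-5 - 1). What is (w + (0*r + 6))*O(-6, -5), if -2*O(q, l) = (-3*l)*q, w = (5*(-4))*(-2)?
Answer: 2070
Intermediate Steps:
w = 40 (w = -20*(-2) = 40)
r = -5/3 (r = 2*((4 + 1)/(-5 - 1)) = 2*(5/(-6)) = 2*(5*(-⅙)) = 2*(-⅚) = -5/3 ≈ -1.6667)
O(q, l) = 3*l*q/2 (O(q, l) = -(-3*l)*q/2 = -(-3)*l*q/2 = 3*l*q/2)
(w + (0*r + 6))*O(-6, -5) = (40 + (0*(-5/3) + 6))*((3/2)*(-5)*(-6)) = (40 + (0 + 6))*45 = (40 + 6)*45 = 46*45 = 2070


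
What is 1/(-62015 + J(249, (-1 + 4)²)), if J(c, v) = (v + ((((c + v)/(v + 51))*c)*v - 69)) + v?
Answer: -10/524297 ≈ -1.9073e-5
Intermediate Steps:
J(c, v) = -69 + 2*v + c*v*(c + v)/(51 + v) (J(c, v) = (v + ((((c + v)/(51 + v))*c)*v - 69)) + v = (v + ((c*(c + v)/(51 + v))*v - 69)) + v = (v + (c*v*(c + v)/(51 + v) - 69)) + v = (v + (-69 + c*v*(c + v)/(51 + v))) + v = (-69 + v + c*v*(c + v)/(51 + v)) + v = -69 + 2*v + c*v*(c + v)/(51 + v))
1/(-62015 + J(249, (-1 + 4)²)) = 1/(-62015 + (-3519 + 2*((-1 + 4)²)² + 33*(-1 + 4)² + 249*((-1 + 4)²)² + (-1 + 4)²*249²)/(51 + (-1 + 4)²)) = 1/(-62015 + (-3519 + 2*(3²)² + 33*3² + 249*(3²)² + 3²*62001)/(51 + 3²)) = 1/(-62015 + (-3519 + 2*9² + 33*9 + 249*9² + 9*62001)/(51 + 9)) = 1/(-62015 + (-3519 + 2*81 + 297 + 249*81 + 558009)/60) = 1/(-62015 + (-3519 + 162 + 297 + 20169 + 558009)/60) = 1/(-62015 + (1/60)*575118) = 1/(-62015 + 95853/10) = 1/(-524297/10) = -10/524297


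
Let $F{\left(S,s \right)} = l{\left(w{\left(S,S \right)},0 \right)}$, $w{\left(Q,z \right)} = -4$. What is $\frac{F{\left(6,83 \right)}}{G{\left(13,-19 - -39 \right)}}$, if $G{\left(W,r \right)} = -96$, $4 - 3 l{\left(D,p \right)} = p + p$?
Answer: $- \frac{1}{72} \approx -0.013889$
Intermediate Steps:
$l{\left(D,p \right)} = \frac{4}{3} - \frac{2 p}{3}$ ($l{\left(D,p \right)} = \frac{4}{3} - \frac{p + p}{3} = \frac{4}{3} - \frac{2 p}{3}$)
$F{\left(S,s \right)} = \frac{4}{3}$ ($F{\left(S,s \right)} = \frac{4}{3} - 0 = \frac{4}{3} + 0 = \frac{4}{3}$)
$\frac{F{\left(6,83 \right)}}{G{\left(13,-19 - -39 \right)}} = \frac{4}{3 \left(-96\right)} = \frac{4}{3} \left(- \frac{1}{96}\right) = - \frac{1}{72}$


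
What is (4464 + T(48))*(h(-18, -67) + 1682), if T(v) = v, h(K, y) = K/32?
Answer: 7586646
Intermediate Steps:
h(K, y) = K/32 (h(K, y) = K*(1/32) = K/32)
(4464 + T(48))*(h(-18, -67) + 1682) = (4464 + 48)*((1/32)*(-18) + 1682) = 4512*(-9/16 + 1682) = 4512*(26903/16) = 7586646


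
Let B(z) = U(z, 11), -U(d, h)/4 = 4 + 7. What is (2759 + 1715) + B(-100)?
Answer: 4430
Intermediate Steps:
U(d, h) = -44 (U(d, h) = -4*(4 + 7) = -4*11 = -44)
B(z) = -44
(2759 + 1715) + B(-100) = (2759 + 1715) - 44 = 4474 - 44 = 4430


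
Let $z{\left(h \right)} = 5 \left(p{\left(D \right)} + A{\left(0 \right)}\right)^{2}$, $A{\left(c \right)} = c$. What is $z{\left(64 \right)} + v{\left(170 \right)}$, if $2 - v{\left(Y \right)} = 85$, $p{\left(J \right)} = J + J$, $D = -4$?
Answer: $237$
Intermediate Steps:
$p{\left(J \right)} = 2 J$
$v{\left(Y \right)} = -83$ ($v{\left(Y \right)} = 2 - 85 = -83$)
$z{\left(h \right)} = 320$ ($z{\left(h \right)} = 5 \left(2 \left(-4\right) + 0\right)^{2} = 5 \left(-8 + 0\right)^{2} = 5 \left(-8\right)^{2} = 5 \cdot 64 = 320$)
$z{\left(64 \right)} + v{\left(170 \right)} = 320 - 83 = 237$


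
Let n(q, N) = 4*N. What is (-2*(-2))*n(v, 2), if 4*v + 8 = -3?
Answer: 32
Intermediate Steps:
v = -11/4 (v = -2 + (1/4)*(-3) = -2 - 3/4 = -11/4 ≈ -2.7500)
(-2*(-2))*n(v, 2) = (-2*(-2))*(4*2) = 4*8 = 32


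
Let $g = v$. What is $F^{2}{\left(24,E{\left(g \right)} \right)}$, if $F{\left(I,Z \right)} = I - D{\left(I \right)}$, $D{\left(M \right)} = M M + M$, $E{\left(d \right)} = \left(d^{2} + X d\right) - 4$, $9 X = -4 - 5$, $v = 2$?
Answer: $331776$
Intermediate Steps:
$X = -1$ ($X = \frac{-4 - 5}{9} = \frac{1}{9} \left(-9\right) = -1$)
$g = 2$
$E{\left(d \right)} = -4 + d^{2} - d$ ($E{\left(d \right)} = \left(d^{2} - d\right) - 4 = -4 + d^{2} - d$)
$D{\left(M \right)} = M + M^{2}$ ($D{\left(M \right)} = M^{2} + M = M + M^{2}$)
$F{\left(I,Z \right)} = I - I \left(1 + I\right)$
$F^{2}{\left(24,E{\left(g \right)} \right)} = \left(- 24^{2}\right)^{2} = \left(\left(-1\right) 576\right)^{2} = \left(-576\right)^{2} = 331776$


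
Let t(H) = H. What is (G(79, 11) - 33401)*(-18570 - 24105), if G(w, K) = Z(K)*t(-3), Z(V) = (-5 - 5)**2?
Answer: 1438190175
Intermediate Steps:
Z(V) = 100 (Z(V) = (-10)**2 = 100)
G(w, K) = -300 (G(w, K) = 100*(-3) = -300)
(G(79, 11) - 33401)*(-18570 - 24105) = (-300 - 33401)*(-18570 - 24105) = -33701*(-42675) = 1438190175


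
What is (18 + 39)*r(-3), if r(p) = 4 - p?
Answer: 399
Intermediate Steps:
(18 + 39)*r(-3) = (18 + 39)*(4 - 1*(-3)) = 57*(4 + 3) = 57*7 = 399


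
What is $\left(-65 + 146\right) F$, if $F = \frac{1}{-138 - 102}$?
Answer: $- \frac{27}{80} \approx -0.3375$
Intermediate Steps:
$F = - \frac{1}{240}$ ($F = \frac{1}{-240} = - \frac{1}{240} \approx -0.0041667$)
$\left(-65 + 146\right) F = \left(-65 + 146\right) \left(- \frac{1}{240}\right) = 81 \left(- \frac{1}{240}\right) = - \frac{27}{80}$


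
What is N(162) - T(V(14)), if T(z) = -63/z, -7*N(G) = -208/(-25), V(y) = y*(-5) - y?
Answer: -1357/700 ≈ -1.9386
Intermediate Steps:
V(y) = -6*y (V(y) = -5*y - y = -6*y)
N(G) = -208/175 (N(G) = -(-208)/(7*(-25)) = -(-208)*(-1)/(7*25) = -⅐*208/25 = -208/175)
N(162) - T(V(14)) = -208/175 - (-63)/((-6*14)) = -208/175 - (-63)/(-84) = -208/175 - (-63)*(-1)/84 = -208/175 - 1*¾ = -208/175 - ¾ = -1357/700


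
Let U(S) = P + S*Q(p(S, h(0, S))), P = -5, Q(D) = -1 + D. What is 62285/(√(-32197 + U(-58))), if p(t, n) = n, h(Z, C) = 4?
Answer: -62285*I*√8094/16188 ≈ -346.16*I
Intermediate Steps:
U(S) = -5 + 3*S (U(S) = -5 + S*(-1 + 4) = -5 + S*3 = -5 + 3*S)
62285/(√(-32197 + U(-58))) = 62285/(√(-32197 + (-5 + 3*(-58)))) = 62285/(√(-32197 + (-5 - 174))) = 62285/(√(-32197 - 179)) = 62285/(√(-32376)) = 62285/((2*I*√8094)) = 62285*(-I*√8094/16188) = -62285*I*√8094/16188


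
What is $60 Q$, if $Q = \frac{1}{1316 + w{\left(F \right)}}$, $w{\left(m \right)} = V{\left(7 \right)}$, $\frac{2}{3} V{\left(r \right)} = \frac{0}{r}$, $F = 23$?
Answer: $\frac{15}{329} \approx 0.045593$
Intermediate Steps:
$V{\left(r \right)} = 0$ ($V{\left(r \right)} = \frac{3 \frac{0}{r}}{2} = \frac{3}{2} \cdot 0 = 0$)
$w{\left(m \right)} = 0$
$Q = \frac{1}{1316}$ ($Q = \frac{1}{1316 + 0} = \frac{1}{1316} \approx 0.00075988$)
$60 Q = 60 \cdot \frac{1}{1316} = \frac{15}{329}$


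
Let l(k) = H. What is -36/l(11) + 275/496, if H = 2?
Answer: -8653/496 ≈ -17.446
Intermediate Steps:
l(k) = 2
-36/l(11) + 275/496 = -36/2 + 275/496 = -36*1/2 + 275*(1/496) = -18 + 275/496 = -8653/496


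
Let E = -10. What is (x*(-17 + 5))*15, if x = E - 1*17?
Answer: 4860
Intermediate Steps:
x = -27 (x = -10 - 1*17 = -10 - 17 = -27)
(x*(-17 + 5))*15 = -27*(-17 + 5)*15 = -27*(-12)*15 = 324*15 = 4860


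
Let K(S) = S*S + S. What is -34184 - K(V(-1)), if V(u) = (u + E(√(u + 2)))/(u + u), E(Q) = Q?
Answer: -34184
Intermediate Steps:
V(u) = (u + √(2 + u))/(2*u) (V(u) = (u + √(u + 2))/(u + u) = (u + √(2 + u))/((2*u)) = (u + √(2 + u))*(1/(2*u)) = (u + √(2 + u))/(2*u))
K(S) = S + S² (K(S) = S² + S = S + S²)
-34184 - K(V(-1)) = -34184 - (½)*(-1 + √(2 - 1))/(-1)*(1 + (½)*(-1 + √(2 - 1))/(-1)) = -34184 - (½)*(-1)*(-1 + √1)*(1 + (½)*(-1)*(-1 + √1)) = -34184 - (½)*(-1)*(-1 + 1)*(1 + (½)*(-1)*(-1 + 1)) = -34184 - (½)*(-1)*0*(1 + (½)*(-1)*0) = -34184 - 0*(1 + 0) = -34184 - 0 = -34184 - 1*0 = -34184 + 0 = -34184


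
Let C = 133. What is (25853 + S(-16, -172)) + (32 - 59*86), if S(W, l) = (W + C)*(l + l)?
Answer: -19437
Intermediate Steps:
S(W, l) = 2*l*(133 + W) (S(W, l) = (W + 133)*(l + l) = (133 + W)*(2*l) = 2*l*(133 + W))
(25853 + S(-16, -172)) + (32 - 59*86) = (25853 + 2*(-172)*(133 - 16)) + (32 - 59*86) = (25853 + 2*(-172)*117) + (32 - 5074) = (25853 - 40248) - 5042 = -14395 - 5042 = -19437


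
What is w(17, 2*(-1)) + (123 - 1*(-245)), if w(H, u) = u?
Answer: 366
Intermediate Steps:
w(17, 2*(-1)) + (123 - 1*(-245)) = 2*(-1) + (123 - 1*(-245)) = -2 + (123 + 245) = -2 + 368 = 366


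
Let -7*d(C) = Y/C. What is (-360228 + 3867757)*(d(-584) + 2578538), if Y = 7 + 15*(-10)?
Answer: 36973084868340329/4088 ≈ 9.0443e+12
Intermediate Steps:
Y = -143 (Y = 7 - 150 = -143)
d(C) = 143/(7*C) (d(C) = -(-143)/(7*C) = 143/(7*C))
(-360228 + 3867757)*(d(-584) + 2578538) = (-360228 + 3867757)*((143/7)/(-584) + 2578538) = 3507529*((143/7)*(-1/584) + 2578538) = 3507529*(-143/4088 + 2578538) = 3507529*(10541063201/4088) = 36973084868340329/4088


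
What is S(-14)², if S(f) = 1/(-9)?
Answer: 1/81 ≈ 0.012346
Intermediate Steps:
S(f) = -⅑
S(-14)² = (-⅑)² = 1/81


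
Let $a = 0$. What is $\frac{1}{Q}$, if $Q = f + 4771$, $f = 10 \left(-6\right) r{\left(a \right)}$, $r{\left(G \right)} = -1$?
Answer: $\frac{1}{4831} \approx 0.000207$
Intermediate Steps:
$f = 60$ ($f = 10 \left(-6\right) \left(-1\right) = \left(-60\right) \left(-1\right) = 60$)
$Q = 4831$ ($Q = 60 + 4771 = 4831$)
$\frac{1}{Q} = \frac{1}{4831}$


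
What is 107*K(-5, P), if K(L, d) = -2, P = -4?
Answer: -214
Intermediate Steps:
107*K(-5, P) = 107*(-2) = -214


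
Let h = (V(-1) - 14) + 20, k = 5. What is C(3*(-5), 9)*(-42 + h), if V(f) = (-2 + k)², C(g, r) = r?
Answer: -243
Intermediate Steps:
V(f) = 9 (V(f) = (-2 + 5)² = 3² = 9)
h = 15 (h = (9 - 14) + 20 = -5 + 20 = 15)
C(3*(-5), 9)*(-42 + h) = 9*(-42 + 15) = 9*(-27) = -243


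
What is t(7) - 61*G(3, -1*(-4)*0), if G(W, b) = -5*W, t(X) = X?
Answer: 922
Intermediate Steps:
t(7) - 61*G(3, -1*(-4)*0) = 7 - (-305)*3 = 7 - 61*(-15) = 7 + 915 = 922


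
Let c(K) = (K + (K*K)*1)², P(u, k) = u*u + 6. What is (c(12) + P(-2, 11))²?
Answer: 592727716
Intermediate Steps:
P(u, k) = 6 + u² (P(u, k) = u² + 6 = 6 + u²)
c(K) = (K + K²)² (c(K) = (K + K²*1)² = (K + K²)²)
(c(12) + P(-2, 11))² = (12²*(1 + 12)² + (6 + (-2)²))² = (144*13² + (6 + 4))² = (144*169 + 10)² = (24336 + 10)² = 24346² = 592727716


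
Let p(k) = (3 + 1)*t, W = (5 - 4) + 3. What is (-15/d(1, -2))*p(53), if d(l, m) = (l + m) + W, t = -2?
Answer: 40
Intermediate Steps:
W = 4 (W = 1 + 3 = 4)
d(l, m) = 4 + l + m (d(l, m) = (l + m) + 4 = 4 + l + m)
p(k) = -8 (p(k) = (3 + 1)*(-2) = 4*(-2) = -8)
(-15/d(1, -2))*p(53) = -15/(4 + 1 - 2)*(-8) = -15/3*(-8) = -15*1/3*(-8) = -5*(-8) = 40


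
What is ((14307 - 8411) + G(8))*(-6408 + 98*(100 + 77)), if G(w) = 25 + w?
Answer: 64851402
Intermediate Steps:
((14307 - 8411) + G(8))*(-6408 + 98*(100 + 77)) = ((14307 - 8411) + (25 + 8))*(-6408 + 98*(100 + 77)) = (5896 + 33)*(-6408 + 98*177) = 5929*(-6408 + 17346) = 5929*10938 = 64851402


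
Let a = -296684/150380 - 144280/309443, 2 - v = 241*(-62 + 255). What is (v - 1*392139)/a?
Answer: 5103038979460250/28375903353 ≈ 1.7984e+5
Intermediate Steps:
v = -46511 (v = 2 - 241*(-62 + 255) = 2 - 241*193 = 2 - 1*46513 = 2 - 46513 = -46511)
a = -28375903353/11633509585 (a = -296684*1/150380 - 144280*1/309443 = -74171/37595 - 144280/309443 = -28375903353/11633509585 ≈ -2.4392)
(v - 1*392139)/a = (-46511 - 1*392139)/(-28375903353/11633509585) = (-46511 - 392139)*(-11633509585/28375903353) = -438650*(-11633509585/28375903353) = 5103038979460250/28375903353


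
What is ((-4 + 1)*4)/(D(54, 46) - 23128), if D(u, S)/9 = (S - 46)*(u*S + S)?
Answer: 3/5782 ≈ 0.00051885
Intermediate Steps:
D(u, S) = 9*(-46 + S)*(S + S*u) (D(u, S) = 9*((S - 46)*(u*S + S)) = 9*((-46 + S)*(S*u + S)) = 9*((-46 + S)*(S + S*u)) = 9*(-46 + S)*(S + S*u))
((-4 + 1)*4)/(D(54, 46) - 23128) = ((-4 + 1)*4)/(9*46*(-46 + 46 - 46*54 + 46*54) - 23128) = (-3*4)/(9*46*(-46 + 46 - 2484 + 2484) - 23128) = -12/(9*46*0 - 23128) = -12/(0 - 23128) = -12/(-23128) = -12*(-1/23128) = 3/5782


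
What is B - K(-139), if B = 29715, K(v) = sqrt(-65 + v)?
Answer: 29715 - 2*I*sqrt(51) ≈ 29715.0 - 14.283*I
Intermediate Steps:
B - K(-139) = 29715 - sqrt(-65 - 139) = 29715 - sqrt(-204) = 29715 - 2*I*sqrt(51)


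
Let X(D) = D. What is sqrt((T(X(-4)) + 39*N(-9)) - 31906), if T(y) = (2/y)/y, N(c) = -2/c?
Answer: I*sqrt(4593198)/12 ≈ 178.6*I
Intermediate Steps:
T(y) = 2/y**2
sqrt((T(X(-4)) + 39*N(-9)) - 31906) = sqrt((2/(-4)**2 + 39*(-2/(-9))) - 31906) = sqrt((2*(1/16) + 39*(-2*(-1/9))) - 31906) = sqrt((1/8 + 39*(2/9)) - 31906) = sqrt((1/8 + 26/3) - 31906) = sqrt(211/24 - 31906) = sqrt(-765533/24) = I*sqrt(4593198)/12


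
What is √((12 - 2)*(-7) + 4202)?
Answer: 2*√1033 ≈ 64.281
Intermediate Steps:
√((12 - 2)*(-7) + 4202) = √(10*(-7) + 4202) = √(-70 + 4202) = √4132 = 2*√1033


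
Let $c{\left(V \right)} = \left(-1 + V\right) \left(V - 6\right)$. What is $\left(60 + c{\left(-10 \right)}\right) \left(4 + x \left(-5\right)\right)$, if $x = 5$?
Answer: $-4956$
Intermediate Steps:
$c{\left(V \right)} = \left(-1 + V\right) \left(-6 + V\right)$
$\left(60 + c{\left(-10 \right)}\right) \left(4 + x \left(-5\right)\right) = \left(60 + \left(6 + \left(-10\right)^{2} - -70\right)\right) \left(4 + 5 \left(-5\right)\right) = \left(60 + \left(6 + 100 + 70\right)\right) \left(4 - 25\right) = \left(60 + 176\right) \left(-21\right) = 236 \left(-21\right) = -4956$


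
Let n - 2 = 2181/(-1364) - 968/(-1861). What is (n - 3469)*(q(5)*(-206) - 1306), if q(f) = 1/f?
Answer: 14824900604388/3173005 ≈ 4.6722e+6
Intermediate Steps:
n = 2338319/2538404 (n = 2 + (2181/(-1364) - 968/(-1861)) = 2 + (2181*(-1/1364) - 968*(-1/1861)) = 2 + (-2181/1364 + 968/1861) = 2 - 2738489/2538404 = 2338319/2538404 ≈ 0.92118)
(n - 3469)*(q(5)*(-206) - 1306) = (2338319/2538404 - 3469)*(-206/5 - 1306) = -8803385157*((⅕)*(-206) - 1306)/2538404 = -8803385157*(-206/5 - 1306)/2538404 = -8803385157/2538404*(-6736/5) = 14824900604388/3173005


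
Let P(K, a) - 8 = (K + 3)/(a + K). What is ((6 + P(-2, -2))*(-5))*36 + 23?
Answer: -2452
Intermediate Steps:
P(K, a) = 8 + (3 + K)/(K + a) (P(K, a) = 8 + (K + 3)/(a + K) = 8 + (3 + K)/(K + a))
((6 + P(-2, -2))*(-5))*36 + 23 = ((6 + (3 + 8*(-2) + 9*(-2))/(-2 - 2))*(-5))*36 + 23 = ((6 + (3 - 16 - 18)/(-4))*(-5))*36 + 23 = ((6 - 1/4*(-31))*(-5))*36 + 23 = ((6 + 31/4)*(-5))*36 + 23 = ((55/4)*(-5))*36 + 23 = -275/4*36 + 23 = -2475 + 23 = -2452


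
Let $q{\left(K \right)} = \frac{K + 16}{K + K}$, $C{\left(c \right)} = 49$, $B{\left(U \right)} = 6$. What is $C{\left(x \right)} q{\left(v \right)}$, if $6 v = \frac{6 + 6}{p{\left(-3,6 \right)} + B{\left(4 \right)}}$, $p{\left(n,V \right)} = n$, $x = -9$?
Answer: $\frac{1225}{2} \approx 612.5$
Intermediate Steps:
$v = \frac{2}{3}$ ($v = \frac{\left(6 + 6\right) \frac{1}{-3 + 6}}{6} = \frac{12 \cdot \frac{1}{3}}{6} = \frac{1}{6} \cdot 4 = \frac{2}{3} \approx 0.66667$)
$q{\left(K \right)} = \frac{16 + K}{2 K}$
$C{\left(x \right)} q{\left(v \right)} = 49 \frac{16 + \frac{2}{3}}{2 \cdot \frac{2}{3}} = 49 \cdot \frac{1}{2} \cdot \frac{3}{2} \cdot \frac{50}{3} = 49 \cdot \frac{25}{2} = \frac{1225}{2}$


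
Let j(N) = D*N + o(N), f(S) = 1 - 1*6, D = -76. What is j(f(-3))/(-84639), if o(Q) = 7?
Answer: -129/28213 ≈ -0.0045724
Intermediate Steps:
f(S) = -5 (f(S) = 1 - 6 = -5)
j(N) = 7 - 76*N (j(N) = -76*N + 7 = 7 - 76*N)
j(f(-3))/(-84639) = (7 - 76*(-5))/(-84639) = (7 + 380)*(-1/84639) = 387*(-1/84639) = -129/28213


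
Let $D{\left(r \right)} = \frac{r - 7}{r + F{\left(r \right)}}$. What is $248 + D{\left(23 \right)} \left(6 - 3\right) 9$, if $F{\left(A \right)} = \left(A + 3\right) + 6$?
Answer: $\frac{14072}{55} \approx 255.85$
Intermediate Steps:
$F{\left(A \right)} = 9 + A$ ($F{\left(A \right)} = \left(3 + A\right) + 6 = 9 + A$)
$D{\left(r \right)} = \frac{-7 + r}{9 + 2 r}$ ($D{\left(r \right)} = \frac{r - 7}{r + \left(9 + r\right)} = \frac{-7 + r}{9 + 2 r}$)
$248 + D{\left(23 \right)} \left(6 - 3\right) 9 = 248 + \frac{-7 + 23}{9 + 2 \cdot 23} \left(6 - 3\right) 9 = 248 + \frac{1}{9 + 46} \cdot 16 \cdot 3 \cdot 9 = 248 + \frac{1}{55} \cdot 16 \cdot 27 = 248 + \frac{16}{55} \cdot 27 = 248 + \frac{432}{55} = \frac{14072}{55}$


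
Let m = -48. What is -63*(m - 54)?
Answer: 6426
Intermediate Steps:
-63*(m - 54) = -63*(-48 - 54) = -63*(-102) = 6426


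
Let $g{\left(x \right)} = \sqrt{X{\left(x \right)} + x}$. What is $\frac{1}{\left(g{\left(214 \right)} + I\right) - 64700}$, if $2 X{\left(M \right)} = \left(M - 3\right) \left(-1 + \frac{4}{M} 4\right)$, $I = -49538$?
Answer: $- \frac{24446932}{2792768592909} - \frac{\sqrt{5330098}}{2792768592909} \approx -8.7545 \cdot 10^{-6}$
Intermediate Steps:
$X{\left(M \right)} = \frac{\left(-1 + \frac{16}{M}\right) \left(-3 + M\right)}{2}$ ($X{\left(M \right)} = \frac{\left(M - 3\right) \left(-1 + \frac{4}{M} 4\right)}{2} = \frac{\left(-3 + M\right) \left(-1 + \frac{16}{M}\right)}{2} = \frac{\left(-1 + \frac{16}{M}\right) \left(-3 + M\right)}{2}$)
$g{\left(x \right)} = \sqrt{\frac{19}{2} + \frac{x}{2} - \frac{24}{x}}$ ($g{\left(x \right)} = \sqrt{\left(\frac{19}{2} - \frac{24}{x} - \frac{x}{2}\right) + x} = \sqrt{\frac{19}{2} + \frac{x}{2} - \frac{24}{x}}$)
$\frac{1}{\left(g{\left(214 \right)} + I\right) - 64700} = \frac{1}{\left(\frac{\sqrt{38 - \frac{96}{214} + 2 \cdot 214}}{2} - 49538\right) - 64700} = \frac{1}{\left(\frac{\sqrt{38 - \frac{48}{107} + 428}}{2} - 49538\right) - 64700} = \frac{1}{\left(\frac{\sqrt{\frac{49814}{107}}}{2} - 49538\right) - 64700} = \frac{1}{\left(\frac{\frac{1}{107} \sqrt{5330098}}{2} - 49538\right) - 64700} = \frac{1}{\left(\frac{\sqrt{5330098}}{214} - 49538\right) - 64700} = \frac{1}{\left(-49538 + \frac{\sqrt{5330098}}{214}\right) - 64700} = \frac{1}{-114238 + \frac{\sqrt{5330098}}{214}}$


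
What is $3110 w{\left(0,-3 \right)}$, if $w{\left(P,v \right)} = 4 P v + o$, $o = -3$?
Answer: $-9330$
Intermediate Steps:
$w{\left(P,v \right)} = -3 + 4 P v$ ($w{\left(P,v \right)} = 4 P v - 3 = -3 + 4 P v$)
$3110 w{\left(0,-3 \right)} = 3110 \left(-3 + 4 \cdot 0 \left(-3\right)\right) = 3110 \left(-3 + 0\right) = 3110 \left(-3\right) = -9330$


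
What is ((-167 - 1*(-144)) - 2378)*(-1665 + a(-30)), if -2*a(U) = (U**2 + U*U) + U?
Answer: 6122550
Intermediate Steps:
a(U) = -U**2 - U/2 (a(U) = -((U**2 + U*U) + U)/2 = -((U**2 + U**2) + U)/2 = -(2*U**2 + U)/2 = -(U + 2*U**2)/2 = -U**2 - U/2)
((-167 - 1*(-144)) - 2378)*(-1665 + a(-30)) = ((-167 - 1*(-144)) - 2378)*(-1665 - 1*(-30)*(1/2 - 30)) = ((-167 + 144) - 2378)*(-1665 - 1*(-30)*(-59/2)) = (-23 - 2378)*(-1665 - 885) = -2401*(-2550) = 6122550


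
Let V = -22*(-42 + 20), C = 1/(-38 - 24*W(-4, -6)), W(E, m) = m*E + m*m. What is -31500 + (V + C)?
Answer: -45841649/1478 ≈ -31016.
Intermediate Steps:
W(E, m) = m**2 + E*m (W(E, m) = E*m + m**2 = m**2 + E*m)
C = -1/1478 (C = 1/(-38 - (-144)*(-4 - 6)) = 1/(-38 - (-144)*(-10)) = 1/(-38 - 24*60) = 1/(-38 - 1440) = 1/(-1478) = -1/1478 ≈ -0.00067659)
V = 484 (V = -22*(-22) = 484)
-31500 + (V + C) = -31500 + (484 - 1/1478) = -31500 + 715351/1478 = -45841649/1478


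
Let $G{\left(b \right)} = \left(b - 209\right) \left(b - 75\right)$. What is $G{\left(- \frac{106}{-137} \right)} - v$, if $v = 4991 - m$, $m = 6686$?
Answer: $\frac{321904518}{18769} \approx 17151.0$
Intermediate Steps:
$G{\left(b \right)} = \left(-209 + b\right) \left(-75 + b\right)$
$v = -1695$ ($v = 4991 - 6686 = -1695$)
$G{\left(- \frac{106}{-137} \right)} - v = \left(15675 + \left(- \frac{106}{-137}\right)^{2} - 284 \left(- \frac{106}{-137}\right)\right) - -1695 = \left(15675 + \left(\left(-106\right) \left(- \frac{1}{137}\right)\right)^{2} - 284 \left(\left(-106\right) \left(- \frac{1}{137}\right)\right)\right) + 1695 = \left(15675 + \left(\frac{106}{137}\right)^{2} - \frac{30104}{137}\right) + 1695 = \left(15675 + \frac{11236}{18769} - \frac{30104}{137}\right) + 1695 = \frac{290091063}{18769} + 1695 = \frac{321904518}{18769}$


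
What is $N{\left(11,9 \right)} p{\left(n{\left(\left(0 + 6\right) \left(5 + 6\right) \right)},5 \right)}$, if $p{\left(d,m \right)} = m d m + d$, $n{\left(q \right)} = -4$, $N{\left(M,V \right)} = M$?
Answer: $-1144$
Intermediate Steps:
$p{\left(d,m \right)} = d + d m^{2}$ ($p{\left(d,m \right)} = d m m + d = d m^{2} + d = d + d m^{2}$)
$N{\left(11,9 \right)} p{\left(n{\left(\left(0 + 6\right) \left(5 + 6\right) \right)},5 \right)} = 11 \left(- 4 \left(1 + 5^{2}\right)\right) = 11 \left(- 4 \left(1 + 25\right)\right) = 11 \left(\left(-4\right) 26\right) = 11 \left(-104\right) = -1144$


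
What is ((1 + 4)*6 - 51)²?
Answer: 441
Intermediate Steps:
((1 + 4)*6 - 51)² = (5*6 - 51)² = (30 - 51)² = (-21)² = 441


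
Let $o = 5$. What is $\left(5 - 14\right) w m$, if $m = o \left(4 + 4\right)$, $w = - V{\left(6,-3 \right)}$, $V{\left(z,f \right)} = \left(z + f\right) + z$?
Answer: $3240$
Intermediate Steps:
$V{\left(z,f \right)} = f + 2 z$ ($V{\left(z,f \right)} = \left(f + z\right) + z = f + 2 z$)
$w = -9$ ($w = - (-3 + 2 \cdot 6) = - (-3 + 12) = \left(-1\right) 9 = -9$)
$m = 40$ ($m = 5 \left(4 + 4\right) = 5 \cdot 8 = 40$)
$\left(5 - 14\right) w m = \left(5 - 14\right) \left(-9\right) 40 = \left(-9\right) \left(-9\right) 40 = 81 \cdot 40 = 3240$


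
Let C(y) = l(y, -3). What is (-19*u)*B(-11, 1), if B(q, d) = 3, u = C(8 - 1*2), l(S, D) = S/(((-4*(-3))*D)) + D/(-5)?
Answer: -247/10 ≈ -24.700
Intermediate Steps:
l(S, D) = -D/5 + S/(12*D) (l(S, D) = S/((12*D)) + D*(-⅕) = S*(1/(12*D)) - D/5 = S/(12*D) - D/5 = -D/5 + S/(12*D))
C(y) = ⅗ - y/36 (C(y) = -⅕*(-3) + (1/12)*y/(-3) = ⅗ + (1/12)*y*(-⅓) = ⅗ - y/36)
u = 13/30 (u = ⅗ - (8 - 1*2)/36 = ⅗ - (8 - 2)/36 = ⅗ - 1/36*6 = ⅗ - ⅙ = 13/30 ≈ 0.43333)
(-19*u)*B(-11, 1) = -19*13/30*3 = -247/30*3 = -247/10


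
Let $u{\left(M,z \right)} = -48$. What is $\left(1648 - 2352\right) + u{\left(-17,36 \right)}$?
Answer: $-752$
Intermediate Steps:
$\left(1648 - 2352\right) + u{\left(-17,36 \right)} = \left(1648 - 2352\right) - 48 = -704 - 48 = -752$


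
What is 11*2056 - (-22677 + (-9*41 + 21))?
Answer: 45641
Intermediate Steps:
11*2056 - (-22677 + (-9*41 + 21)) = 22616 - (-22677 + (-369 + 21)) = 22616 - (-22677 - 348) = 22616 - 1*(-23025) = 22616 + 23025 = 45641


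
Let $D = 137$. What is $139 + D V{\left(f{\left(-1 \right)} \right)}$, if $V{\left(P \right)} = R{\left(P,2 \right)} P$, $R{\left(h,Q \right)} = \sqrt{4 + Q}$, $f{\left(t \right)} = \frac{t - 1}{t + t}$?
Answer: $139 + 137 \sqrt{6} \approx 474.58$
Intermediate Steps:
$f{\left(t \right)} = \frac{-1 + t}{2 t}$
$V{\left(P \right)} = P \sqrt{6}$ ($V{\left(P \right)} = \sqrt{4 + 2} P = \sqrt{6} P = P \sqrt{6}$)
$139 + D V{\left(f{\left(-1 \right)} \right)} = 139 + 137 \frac{-1 - 1}{2 \left(-1\right)} \sqrt{6} = 139 + 137 \cdot \frac{1}{2} \left(-1\right) \left(-2\right) \sqrt{6} = 139 + 137 \cdot 1 \sqrt{6} = 139 + 137 \sqrt{6}$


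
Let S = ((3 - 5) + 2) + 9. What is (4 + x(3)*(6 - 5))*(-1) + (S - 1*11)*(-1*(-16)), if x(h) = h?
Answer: -39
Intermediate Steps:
S = 9 (S = (-2 + 2) + 9 = 0 + 9 = 9)
(4 + x(3)*(6 - 5))*(-1) + (S - 1*11)*(-1*(-16)) = (4 + 3*(6 - 5))*(-1) + (9 - 1*11)*(-1*(-16)) = (4 + 3*1)*(-1) + (9 - 11)*16 = (4 + 3)*(-1) - 2*16 = 7*(-1) - 32 = -7 - 32 = -39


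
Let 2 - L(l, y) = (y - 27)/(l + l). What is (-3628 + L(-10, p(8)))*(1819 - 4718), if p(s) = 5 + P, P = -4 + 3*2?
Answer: 10514673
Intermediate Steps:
P = 2 (P = -4 + 6 = 2)
p(s) = 7 (p(s) = 5 + 2 = 7)
L(l, y) = 2 - (-27 + y)/(2*l) (L(l, y) = 2 - (y - 27)/(l + l) = 2 - (-27 + y)/(2*l))
(-3628 + L(-10, p(8)))*(1819 - 4718) = (-3628 + (½)*(27 - 1*7 + 4*(-10))/(-10))*(1819 - 4718) = (-3628 + (½)*(-⅒)*(27 - 7 - 40))*(-2899) = (-3628 + (½)*(-⅒)*(-20))*(-2899) = (-3628 + 1)*(-2899) = -3627*(-2899) = 10514673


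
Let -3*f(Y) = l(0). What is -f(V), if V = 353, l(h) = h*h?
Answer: 0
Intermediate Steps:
l(h) = h²
f(Y) = 0 (f(Y) = -⅓*0² = -⅓*0 = 0)
-f(V) = -1*0 = 0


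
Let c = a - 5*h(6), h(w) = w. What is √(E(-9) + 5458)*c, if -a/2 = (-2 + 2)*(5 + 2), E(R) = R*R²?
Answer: -30*√4729 ≈ -2063.0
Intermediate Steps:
E(R) = R³
a = 0 (a = -2*(-2 + 2)*(5 + 2) = -0*7 = -2*0 = 0)
c = -30 (c = 0 - 5*6 = 0 - 30 = -30)
√(E(-9) + 5458)*c = √((-9)³ + 5458)*(-30) = √(-729 + 5458)*(-30) = √4729*(-30) = -30*√4729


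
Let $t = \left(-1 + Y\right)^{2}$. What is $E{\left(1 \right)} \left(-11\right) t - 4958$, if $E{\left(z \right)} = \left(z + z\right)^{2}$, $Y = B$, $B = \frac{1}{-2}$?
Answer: $-5057$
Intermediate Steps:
$B = - \frac{1}{2} \approx -0.5$
$Y = - \frac{1}{2} \approx -0.5$
$E{\left(z \right)} = 4 z^{2}$ ($E{\left(z \right)} = \left(2 z\right)^{2} = 4 z^{2}$)
$t = \frac{9}{4}$ ($t = \left(-1 - \frac{1}{2}\right)^{2} = \left(- \frac{3}{2}\right)^{2} = \frac{9}{4} \approx 2.25$)
$E{\left(1 \right)} \left(-11\right) t - 4958 = 4 \cdot 1^{2} \left(-11\right) \frac{9}{4} - 4958 = 4 \cdot 1 \left(-11\right) \frac{9}{4} - 4958 = 4 \left(-11\right) \frac{9}{4} - 4958 = \left(-44\right) \frac{9}{4} - 4958 = -99 - 4958 = -5057$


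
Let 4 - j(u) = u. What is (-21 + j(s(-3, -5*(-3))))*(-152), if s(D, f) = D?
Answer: 2128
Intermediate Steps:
j(u) = 4 - u
(-21 + j(s(-3, -5*(-3))))*(-152) = (-21 + (4 - 1*(-3)))*(-152) = (-21 + (4 + 3))*(-152) = (-21 + 7)*(-152) = -14*(-152) = 2128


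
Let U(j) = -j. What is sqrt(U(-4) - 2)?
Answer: sqrt(2) ≈ 1.4142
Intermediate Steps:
sqrt(U(-4) - 2) = sqrt(-1*(-4) - 2) = sqrt(4 - 2) = sqrt(2)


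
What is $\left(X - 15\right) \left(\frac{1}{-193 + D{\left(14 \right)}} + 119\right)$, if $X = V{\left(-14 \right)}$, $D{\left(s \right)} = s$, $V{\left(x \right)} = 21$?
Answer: $\frac{127800}{179} \approx 713.97$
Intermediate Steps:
$X = 21$
$\left(X - 15\right) \left(\frac{1}{-193 + D{\left(14 \right)}} + 119\right) = \left(21 - 15\right) \left(\frac{1}{-193 + 14} + 119\right) = 6 \left(\frac{1}{-179} + 119\right) = 6 \left(- \frac{1}{179} + 119\right) = 6 \cdot \frac{21300}{179} = \frac{127800}{179}$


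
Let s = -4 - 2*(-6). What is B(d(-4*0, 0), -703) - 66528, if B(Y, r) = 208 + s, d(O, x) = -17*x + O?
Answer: -66312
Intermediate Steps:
s = 8 (s = -4 + 12 = 8)
d(O, x) = O - 17*x
B(Y, r) = 216 (B(Y, r) = 208 + 8 = 216)
B(d(-4*0, 0), -703) - 66528 = 216 - 66528 = -66312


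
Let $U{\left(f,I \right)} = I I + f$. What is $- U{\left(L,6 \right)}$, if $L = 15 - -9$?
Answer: $-60$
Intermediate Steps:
$L = 24$ ($L = 15 + 9 = 24$)
$U{\left(f,I \right)} = f + I^{2}$ ($U{\left(f,I \right)} = I^{2} + f = f + I^{2}$)
$- U{\left(L,6 \right)} = - (24 + 6^{2}) = - (24 + 36) = \left(-1\right) 60 = -60$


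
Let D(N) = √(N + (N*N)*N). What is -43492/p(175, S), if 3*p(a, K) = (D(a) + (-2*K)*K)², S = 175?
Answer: -700268801994/20048623632269575 - 652380*√214382/114563563612969 ≈ -3.7565e-5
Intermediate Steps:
D(N) = √(N + N³) (D(N) = √(N + N²*N) = √(N + N³))
p(a, K) = (√(a + a³) - 2*K²)²/3 (p(a, K) = (√(a + a³) + (-2*K)*K)²/3 = (√(a + a³) - 2*K²)²/3)
-43492/p(175, S) = -43492*3/(-√(175 + 175³) + 2*175²)² = -43492*3/(-√(175 + 5359375) + 2*30625)² = -43492*3/(-√5359550 + 61250)² = -43492*3/(-5*√214382 + 61250)² = -43492*3/(61250 - 5*√214382)² = -130476/(61250 - 5*√214382)²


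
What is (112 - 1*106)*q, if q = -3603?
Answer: -21618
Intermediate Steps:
(112 - 1*106)*q = (112 - 1*106)*(-3603) = (112 - 106)*(-3603) = 6*(-3603) = -21618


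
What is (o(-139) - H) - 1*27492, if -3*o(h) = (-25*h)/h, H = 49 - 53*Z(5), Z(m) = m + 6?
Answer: -80849/3 ≈ -26950.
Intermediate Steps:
Z(m) = 6 + m
H = -534 (H = 49 - 53*(6 + 5) = 49 - 53*11 = 49 - 583 = -534)
o(h) = 25/3 (o(h) = -(-25*h)/(3*h) = -⅓*(-25) = 25/3)
(o(-139) - H) - 1*27492 = (25/3 - 1*(-534)) - 1*27492 = (25/3 + 534) - 27492 = 1627/3 - 27492 = -80849/3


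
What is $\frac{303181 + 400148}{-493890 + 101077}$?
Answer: $- \frac{703329}{392813} \approx -1.7905$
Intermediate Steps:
$\frac{303181 + 400148}{-493890 + 101077} = \frac{703329}{-392813} = 703329 \left(- \frac{1}{392813}\right) = - \frac{703329}{392813}$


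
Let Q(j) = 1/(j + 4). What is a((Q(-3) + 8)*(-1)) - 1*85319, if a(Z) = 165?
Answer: -85154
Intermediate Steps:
Q(j) = 1/(4 + j)
a((Q(-3) + 8)*(-1)) - 1*85319 = 165 - 1*85319 = 165 - 85319 = -85154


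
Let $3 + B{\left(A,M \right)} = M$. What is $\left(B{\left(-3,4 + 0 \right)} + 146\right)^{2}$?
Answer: $21609$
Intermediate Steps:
$B{\left(A,M \right)} = -3 + M$
$\left(B{\left(-3,4 + 0 \right)} + 146\right)^{2} = \left(\left(-3 + \left(4 + 0\right)\right) + 146\right)^{2} = \left(\left(-3 + 4\right) + 146\right)^{2} = \left(1 + 146\right)^{2} = 147^{2} = 21609$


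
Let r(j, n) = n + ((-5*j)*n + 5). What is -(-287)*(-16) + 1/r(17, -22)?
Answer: -8508975/1853 ≈ -4592.0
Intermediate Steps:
r(j, n) = 5 + n - 5*j*n (r(j, n) = n + (-5*j*n + 5) = n + (5 - 5*j*n) = 5 + n - 5*j*n)
-(-287)*(-16) + 1/r(17, -22) = -(-287)*(-16) + 1/(5 - 22 - 5*17*(-22)) = -287*16 + 1/(5 - 22 + 1870) = -4592 + 1/1853 = -8508975/1853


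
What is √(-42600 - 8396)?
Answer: 2*I*√12749 ≈ 225.82*I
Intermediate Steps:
√(-42600 - 8396) = √(-50996) = 2*I*√12749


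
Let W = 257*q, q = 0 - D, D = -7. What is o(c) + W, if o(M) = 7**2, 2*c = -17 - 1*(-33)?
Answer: 1848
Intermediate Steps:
q = 7 (q = 0 - 1*(-7) = 0 + 7 = 7)
c = 8 (c = (-17 - 1*(-33))/2 = (-17 + 33)/2 = (1/2)*16 = 8)
W = 1799 (W = 257*7 = 1799)
o(M) = 49
o(c) + W = 49 + 1799 = 1848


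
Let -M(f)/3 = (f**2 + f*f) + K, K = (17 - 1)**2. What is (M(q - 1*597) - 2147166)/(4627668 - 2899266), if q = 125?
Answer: -580773/288067 ≈ -2.0161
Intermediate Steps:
K = 256 (K = 16**2 = 256)
M(f) = -768 - 6*f**2 (M(f) = -3*((f**2 + f*f) + 256) = -3*((f**2 + f**2) + 256) = -3*(2*f**2 + 256) = -3*(256 + 2*f**2) = -768 - 6*f**2)
(M(q - 1*597) - 2147166)/(4627668 - 2899266) = ((-768 - 6*(125 - 1*597)**2) - 2147166)/(4627668 - 2899266) = ((-768 - 6*(125 - 597)**2) - 2147166)/1728402 = ((-768 - 6*(-472)**2) - 2147166)*(1/1728402) = ((-768 - 6*222784) - 2147166)*(1/1728402) = ((-768 - 1336704) - 2147166)*(1/1728402) = (-1337472 - 2147166)*(1/1728402) = -3484638*1/1728402 = -580773/288067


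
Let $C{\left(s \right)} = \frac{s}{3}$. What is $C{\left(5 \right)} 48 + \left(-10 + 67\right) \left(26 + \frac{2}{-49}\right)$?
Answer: $\frac{76424}{49} \approx 1559.7$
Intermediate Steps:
$C{\left(s \right)} = \frac{s}{3}$ ($C{\left(s \right)} = s \frac{1}{3} = \frac{s}{3}$)
$C{\left(5 \right)} 48 + \left(-10 + 67\right) \left(26 + \frac{2}{-49}\right) = \frac{1}{3} \cdot 5 \cdot 48 + \left(-10 + 67\right) \left(26 + \frac{2}{-49}\right) = \frac{5}{3} \cdot 48 + 57 \left(26 + 2 \left(- \frac{1}{49}\right)\right) = 80 + 57 \left(26 - \frac{2}{49}\right) = 80 + 57 \cdot \frac{1272}{49} = 80 + \frac{72504}{49} = \frac{76424}{49}$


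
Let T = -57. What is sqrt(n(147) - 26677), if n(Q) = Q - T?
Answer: I*sqrt(26473) ≈ 162.71*I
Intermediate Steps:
n(Q) = 57 + Q (n(Q) = Q - 1*(-57) = Q + 57 = 57 + Q)
sqrt(n(147) - 26677) = sqrt((57 + 147) - 26677) = sqrt(204 - 26677) = sqrt(-26473) = I*sqrt(26473)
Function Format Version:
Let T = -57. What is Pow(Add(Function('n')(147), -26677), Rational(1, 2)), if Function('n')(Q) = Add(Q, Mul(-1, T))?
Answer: Mul(I, Pow(26473, Rational(1, 2))) ≈ Mul(162.71, I)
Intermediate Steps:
Function('n')(Q) = Add(57, Q) (Function('n')(Q) = Add(Q, Mul(-1, -57)) = Add(Q, 57) = Add(57, Q))
Pow(Add(Function('n')(147), -26677), Rational(1, 2)) = Pow(Add(Add(57, 147), -26677), Rational(1, 2)) = Pow(Add(204, -26677), Rational(1, 2)) = Pow(-26473, Rational(1, 2)) = Mul(I, Pow(26473, Rational(1, 2)))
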